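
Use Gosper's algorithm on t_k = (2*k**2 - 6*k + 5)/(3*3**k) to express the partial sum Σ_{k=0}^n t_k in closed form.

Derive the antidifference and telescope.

Ratio r(k) = (2*k**2 - 2*k + 1)/(3*(2*k**2 - 6*k + 5)).
Take A(k)=1/3, B(k)=1, C(k)=k**2 - 3*k + 5/2.
Set up (1/3)·f(k+1) − (1)·f(k) − (k**2 - 3*k + 5/2) = 0.
Degrees (0,0,2) ⇒ d ≤ 2.
Coefficient equations give f(k) = -3*(k**2 - 2*k + 2)/2.
Get s_k = R·t_k = (-k**2 + 2*k - 2)/3**k with R(k) = B(k−1)f(k)/C(k) = -3*(k**2 - 2*k + 2)/(2*k**2 - 6*k + 5).
Δs = (2*k**2 - 6*k + 5)/(3*3**k), as required.
Telescope: S(n) = s_(n+1) − s_(0) = 3**(-n - 1)*(-n**2 - 1) − (-2) = (6*3**n - n**2 - 1)/(3*3**n).

S(n) = (6*3**n - n**2 - 1)/(3*3**n)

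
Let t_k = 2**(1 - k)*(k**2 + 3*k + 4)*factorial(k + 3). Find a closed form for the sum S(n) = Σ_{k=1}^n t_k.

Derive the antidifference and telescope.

S(n) = -48 + 2*n*factorial(n + 4)/2**n + 2*factorial(n + 4)/2**n

r(k) = (k + 4)*(3*k + (k + 1)**2 + 7)/(2*(k**2 + 3*k + 4)) after simplifying.
Normal form (A,B,C) = (k/2 + 2, 1, k**2 + 3*k + 4).
Set up (k/2 + 2)·f(k+1) − (1)·f(k) − (k**2 + 3*k + 4) = 0.
d = 1 from the (1,0,2) case.
Coefficient equations give f(k) = 2*k.
Get s_k = R·t_k = 2**(2 - k)*k*factorial(k + 3) with R(k) = B(k−1)f(k)/C(k) = 2*k/(k**2 + 3*k + 4).
Verify: 2**(1 - k)*(k**2 + 3*k + 4)*factorial(k + 3) matches t_k.
Evaluate: s_(n+1) = 2**(1 - n)*(n + 1)*factorial(n + 4); subtract s_(1) = 48 ⇒ S(n) = -48 + 2*n*factorial(n + 4)/2**n + 2*factorial(n + 4)/2**n.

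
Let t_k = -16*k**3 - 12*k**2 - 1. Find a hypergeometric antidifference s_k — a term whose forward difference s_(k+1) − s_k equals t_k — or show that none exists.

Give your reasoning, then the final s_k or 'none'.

Step 1: r(k) = (16*(k + 1)**3 + 12*(k + 1)**2 + 1)/(16*k**3 + 12*k**2 + 1).
So A=1 and B=1, with C=k**3 + 3*k**2/4 + 1/16.
f must satisfy (1)·f(k+1) − (1)·f(k) = k**3 + 3*k**2/4 + 1/16.
From deg A=0, deg B=0, deg C=3: d=4.
Coefficient equations give f(k) = k*(4*k**3 - 4*k**2 - 2*k + 3)/16.
Certificate R = B(k−1)f/C = k*(4*k**3 - 4*k**2 - 2*k + 3)/(16*k**3 + 12*k**2 + 1) gives s_k = k*(-4*k**3 + 4*k**2 + 2*k - 3).
s_(k+1) − s_k = -16*k**3 - 12*k**2 - 1 = t_k.

s_k = k*(-4*k**3 + 4*k**2 + 2*k - 3)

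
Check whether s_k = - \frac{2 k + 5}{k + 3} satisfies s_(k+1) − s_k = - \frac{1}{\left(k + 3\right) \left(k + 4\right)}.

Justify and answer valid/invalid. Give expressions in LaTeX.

s_(k+1) = (-2*k - 7)/(k + 4)
s_(k+1) − s_k = -1/(k**2 + 7*k + 12)
(s_(k+1) − s_k) − t_k = 0

valid (s_(k+1) − s_k reduces to t_k)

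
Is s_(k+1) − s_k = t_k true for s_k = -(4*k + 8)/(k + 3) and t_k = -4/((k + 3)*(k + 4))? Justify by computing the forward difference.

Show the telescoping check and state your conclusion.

s_(k+1) = 4*(-k - 3)/(k + 4)
s_(k+1) − s_k = -4/(k**2 + 7*k + 12)
(s_(k+1) − s_k) − t_k = 0

valid; difference matches t_k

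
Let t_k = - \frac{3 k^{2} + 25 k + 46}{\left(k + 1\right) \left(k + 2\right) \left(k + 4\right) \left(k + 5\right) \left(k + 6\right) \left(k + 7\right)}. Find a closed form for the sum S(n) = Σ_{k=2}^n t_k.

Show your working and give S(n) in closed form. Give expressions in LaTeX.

r(k) = (k + 1)*(k + 4)*(25*k + 3*(k + 1)**2 + 71)/((k + 3)*(k + 8)*(3*k**2 + 25*k + 46)) after simplifying.
Normal form (A,B,C) = (k + 1, k + 8, k**3 + 34*k**2/3 + 121*k/3 + 46).
f must satisfy (k + 1)·f(k+1) − (k + 7)·f(k) = k**3 + 34*k**2/3 + 121*k/3 + 46.
Degrees (1,1,3) ⇒ d ≤ 6.
A polynomial solution: f(k) = k*(k + 2)*(k + 3)*(k + 5)*(k**2 + 11*k + 34)/72.
R(k) = B(k−1)·f(k)/C(k) = k*(k + 2)*(k + 5)*(k + 7)*(k**2 + 11*k + 34)/(24*(3*k**2 + 25*k + 46)); s_k = R·t_k = k*(-k**2 - 11*k - 34)/(24*(k**3 + 11*k**2 + 34*k + 24)).
Check: Δs_k = (-3*k**2 - 25*k - 46)/(k**6 + 25*k**5 + 247*k**4 + 1219*k**3 + 3112*k**2 + 3796*k + 1680). ✓
Σ_(k=2)^n t_k = s_(n+1) − s_(2) = ((-n**3 - 14*n**2 - 59*n - 46)/(24*(n**3 + 14*n**2 + 59*n + 70))) − (-5/144), i.e. (-n**3 - 14*n**2 - 59*n + 74)/(144*(n**3 + 14*n**2 + 59*n + 70)).

S(n) = \frac{- n^{3} - 14 n^{2} - 59 n + 74}{144 \left(n^{3} + 14 n^{2} + 59 n + 70\right)}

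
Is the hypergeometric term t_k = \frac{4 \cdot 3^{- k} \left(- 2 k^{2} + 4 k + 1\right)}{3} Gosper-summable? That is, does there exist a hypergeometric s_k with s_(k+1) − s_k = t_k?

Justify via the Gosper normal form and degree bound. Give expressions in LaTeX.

Step 1: r(k) = (2*k**2 - 3)/(3*(2*k**2 - 4*k - 1)).
Normal form (A,B,C) = (1/3, 1, k**2 - 2*k - 1/2).
Solve (1/3)·f(k+1) − (1)·f(k) = k**2 - 2*k - 1/2.
d = 2 from the (0,0,2) case.
Match coefficients ⇒ f(k) = -3*(2*k**2 - 2*k - 1)/4.
R(k) = B(k−1)·f(k)/C(k) = -3*(2*k**2 - 2*k - 1)/(2*(2*k**2 - 4*k - 1)); s_k = R·t_k = 2*(2*k**2 - 2*k - 1)/3**k.
Verify: 4*(-2*k**2 + 4*k + 1)/(3*3**k) matches t_k.

Yes. s_k = 2 \cdot 3^{- k} \left(2 k^{2} - 2 k - 1\right).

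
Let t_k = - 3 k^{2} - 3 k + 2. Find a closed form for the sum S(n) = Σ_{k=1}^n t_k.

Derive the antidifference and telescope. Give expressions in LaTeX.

The ratio is (3*k**2 + 9*k + 4)/(3*k**2 + 3*k - 2).
Take A(k)=1, B(k)=1, C(k)=k**2 + k - 2/3.
Set up (1)·f(k+1) − (1)·f(k) − (k**2 + k - 2/3) = 0.
Bound: deg f ≤ 3.
Match coefficients ⇒ f(k) = k*(k**2 - 3)/3.
Certificate R = B(k−1)f/C = k*(k**2 - 3)/(3*k**2 + 3*k - 2) gives s_k = k*(3 - k**2).
Δs = -3*k**2 - 3*k + 2, as required.
Telescope: S(n) = s_(n+1) − s_(1) = -n**3 - 3*n**2 + 2 − (2) = n**2*(-n - 3).

S(n) = n^{2} \left(- n - 3\right)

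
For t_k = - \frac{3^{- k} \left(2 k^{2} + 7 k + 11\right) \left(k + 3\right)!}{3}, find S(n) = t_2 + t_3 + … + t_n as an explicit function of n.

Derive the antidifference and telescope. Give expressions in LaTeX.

S(n) = \frac{280}{3} - \frac{2 \cdot 3^{- n} n \left(n + 4\right)!}{3} - \frac{5 \cdot 3^{- n} \left(n + 4\right)!}{3}

r(k) = (k + 4)*(7*k + 2*(k + 1)**2 + 18)/(3*(2*k**2 + 7*k + 11)) after simplifying.
Factor: A=k/3 + 4/3; B=1; C=k**2 + 7*k/2 + 11/2.
f must satisfy (k/3 + 4/3)·f(k+1) − (1)·f(k) = k**2 + 7*k/2 + 11/2.
Degrees (1,0,2) ⇒ d ≤ 1.
Coefficient equations give f(k) = 3*(2*k + 3)/2.
Get s_k = R·t_k = -(2*k + 3)*factorial(k + 3)/3**k with R(k) = B(k−1)f(k)/C(k) = 3*(2*k + 3)/(2*k**2 + 7*k + 11).
s_(k+1) − s_k = -(2*k**2 + 7*k + 11)*factorial(k + 3)/(3*3**k) = t_k.
Evaluate: s_(n+1) = -3**(-n - 1)*(2*n + 5)*factorial(n + 4); subtract s_(2) = -280/3 ⇒ S(n) = 280/3 - 2*n*factorial(n + 4)/(3*3**n) - 5*factorial(n + 4)/(3*3**n).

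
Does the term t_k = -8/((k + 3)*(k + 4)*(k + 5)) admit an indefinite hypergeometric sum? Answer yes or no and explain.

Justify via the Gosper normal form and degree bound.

Yes. s_k = k*(-k - 7)/(3*(k + 3)*(k + 4)).

Step 1: r(k) = (k + 3)/(k + 6).
Normal form (A,B,C) = (k + 3, k + 6, 1).
f must satisfy (k + 3)·f(k+1) − (k + 5)·f(k) = 1.
Bound: deg f ≤ 2.
A polynomial solution: f(k) = k*(k + 7)/24.
So s_k = (B(k−1)f/C)·t_k = (k*(k + 5)*(k + 7)/24)·t_k = k*(-k - 7)/(3*(k + 3)*(k + 4)).
Δs = -8/(k**3 + 12*k**2 + 47*k + 60), as required.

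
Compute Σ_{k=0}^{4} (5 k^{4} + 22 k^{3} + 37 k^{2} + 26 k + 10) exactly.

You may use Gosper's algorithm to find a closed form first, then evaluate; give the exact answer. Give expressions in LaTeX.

The ratio is (5*k**4 + 42*k**3 + 133*k**2 + 186*k + 100)/(5*k**4 + 22*k**3 + 37*k**2 + 26*k + 10).
A = 1, B = 1, C = k**4 + 22*k**3/5 + 37*k**2/5 + 26*k/5 + 2.
Key eq: (1)·f(k+1) = (1)·f(k) + (k**4 + 22*k**3/5 + 37*k**2/5 + 26*k/5 + 2).
Bound: deg f ≤ 5.
Coefficient equations give f(k) = k*(k**4 + 3*k**3 + 3*k**2 + 3)/5.
Certificate R = B(k−1)f/C = k*(k**4 + 3*k**3 + 3*k**2 + 3)/(5*k**4 + 22*k**3 + 37*k**2 + 26*k + 10) gives s_k = k*(k**4 + 3*k**3 + 3*k**2 + 3).
Verify: 5*k**4 + 22*k**3 + 37*k**2 + 26*k + 10 matches t_k.
Sum = s_(5) − s_(0); s_(5) = 5390, s_(0) = 0 ⇒ 5390.

Σ = 5390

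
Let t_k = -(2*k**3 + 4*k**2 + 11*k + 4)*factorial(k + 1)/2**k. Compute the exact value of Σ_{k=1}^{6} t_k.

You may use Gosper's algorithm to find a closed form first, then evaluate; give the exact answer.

Σ = -62364

r(k) = (2*k**4 + 14*k**3 + 45*k**2 + 71*k + 42)/(2*(2*k**3 + 4*k**2 + 11*k + 4)) after simplifying.
Factor: A=k/2 + 1; B=1; C=k**3 + 2*k**2 + 11*k/2 + 2.
Key eq: (k/2 + 1)·f(k+1) = (1)·f(k) + (k**3 + 2*k**2 + 11*k/2 + 2).
d = 2 from the (1,0,3) case.
Solve for f: f(k) = 2*k**2 + 1 (degree 2 ≤ 2).
R(k) = B(k−1)·f(k)/C(k) = 2*(2*k**2 + 1)/(2*k**3 + 4*k**2 + 11*k + 4); s_k = R·t_k = -2**(1 - k)*(2*k**2 + 1)*factorial(k + 1).
Δs = -(2*k**3 + 4*k**2 + 11*k + 4)*factorial(k + 1)/2**k, as required.
Telescoping: Σ = s_(7) − s_(1) = -62370 − (-6) = -62364.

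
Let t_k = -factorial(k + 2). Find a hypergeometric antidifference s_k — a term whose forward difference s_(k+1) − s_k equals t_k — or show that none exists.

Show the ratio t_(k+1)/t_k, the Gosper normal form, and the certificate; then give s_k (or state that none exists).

no hypergeometric antidifference exists

Compute t_(k+1)/t_k: get k + 3.
A = k + 3, B = 1, C = 1.
Solve (k + 3)·f(k+1) − (1)·f(k) = 1.
Bound: deg f ≤ -1.
d = -1 < 0 ⇒ no nonzero polynomial f; not summable.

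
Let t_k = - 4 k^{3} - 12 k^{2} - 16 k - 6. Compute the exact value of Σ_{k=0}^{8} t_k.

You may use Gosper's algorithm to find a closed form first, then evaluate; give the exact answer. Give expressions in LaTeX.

Compute t_(k+1)/t_k: get (2*k**3 + 12*k**2 + 26*k + 19)/(2*k**3 + 6*k**2 + 8*k + 3).
A = 1, B = 1, C = k**3 + 3*k**2 + 4*k + 3/2.
f must satisfy (1)·f(k+1) − (1)·f(k) = k**3 + 3*k**2 + 4*k + 3/2.
deg f ≤ 4 (via 0,0,3).
Coefficient equations give f(k) = k**2*(k**2 + 2*k + 3)/4.
Get s_k = R·t_k = k**2*(-k**2 - 2*k - 3) with R(k) = B(k−1)f(k)/C(k) = k**2*(k**2 + 2*k + 3)/(2*(2*k**3 + 6*k**2 + 8*k + 3)).
Δs = -4*k**3 - 12*k**2 - 16*k - 6, as required.
Sum = s_(9) − s_(0); s_(9) = -8262, s_(0) = 0 ⇒ -8262.

Σ = -8262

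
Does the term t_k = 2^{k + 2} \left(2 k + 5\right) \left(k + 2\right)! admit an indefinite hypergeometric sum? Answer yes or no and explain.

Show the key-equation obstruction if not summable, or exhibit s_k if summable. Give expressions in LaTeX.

Yes. s_k = 2^{k + 2} \left(k + 2\right)!.

t_(k+1)/t_k = 2*(k + 3)*(2*k + 7)/(2*k + 5).
Factor: A=2*k + 6; B=1; C=k + 5/2.
Key eq: (2*k + 6)·f(k+1) = (1)·f(k) + (k + 5/2).
From deg A=1, deg B=0, deg C=1: d=0.
Match coefficients ⇒ f(k) = 1/2.
So s_k = (B(k−1)f/C)·t_k = (1/(2*k + 5))·t_k = 2**(k + 2)*factorial(k + 2).
Verify: 2**(k + 2)*(2*k + 5)*factorial(k + 2) matches t_k.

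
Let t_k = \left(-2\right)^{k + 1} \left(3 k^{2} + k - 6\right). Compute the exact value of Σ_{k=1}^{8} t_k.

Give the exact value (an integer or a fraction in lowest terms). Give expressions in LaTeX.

Σ = -71688

The ratio is 2*(-3*k**2 - 7*k + 2)/(3*k**2 + k - 6).
Factor: A=-2; B=1; C=k**2 + k/3 - 2.
Need (-2)·f(k+1) − (1)·f(k) = k**2 + k/3 - 2.
deg f ≤ 2 (via 0,0,2).
Match coefficients ⇒ f(k) = -(k - 2)*(k + 1)/3.
Get s_k = R·t_k = (-2)**(k + 1)*(-k**2 + k + 2) with R(k) = B(k−1)f(k)/C(k) = -(k - 2)*(k + 1)/(3*k**2 + k - 6).
Verify: (-2)**(k + 1)*(3*k**2 + k - 6) matches t_k.
Evaluate s at k=9 and k=1: -71680 and 8; difference -71688.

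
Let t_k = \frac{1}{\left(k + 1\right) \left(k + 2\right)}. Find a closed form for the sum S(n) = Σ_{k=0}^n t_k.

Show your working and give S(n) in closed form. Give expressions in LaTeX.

t_(k+1)/t_k = (k + 1)/(k + 3).
A = k + 1, B = k + 3, C = 1.
Key eq: (k + 1)·f(k+1) = (k + 2)·f(k) + (1).
d = 1 from the (1,1,0) case.
A polynomial solution: f(k) = k.
Then R = B(k−1)f/C = k*(k + 2), so s_k = R(k)·t_k = k/(k + 1).
Verify: 1/(k**2 + 3*k + 2) matches t_k.
Telescope: S(n) = s_(n+1) − s_(0) = (n + 1)/(n + 2) − (0) = (n + 1)/(n + 2).

S(n) = \frac{n + 1}{n + 2}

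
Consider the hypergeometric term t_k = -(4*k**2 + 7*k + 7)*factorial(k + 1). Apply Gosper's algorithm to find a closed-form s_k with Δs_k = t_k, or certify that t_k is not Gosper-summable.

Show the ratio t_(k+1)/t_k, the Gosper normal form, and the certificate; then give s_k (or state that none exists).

The ratio is (k + 2)*(7*k + 4*(k + 1)**2 + 14)/(4*k**2 + 7*k + 7).
Normal form (A,B,C) = (k + 2, 1, k**2 + 7*k/4 + 7/4).
Need (k + 2)·f(k+1) − (1)·f(k) = k**2 + 7*k/4 + 7/4.
d = 1 from the (1,0,2) case.
Coefficient equations give f(k) = (4*k - 1)/4.
Then R = B(k−1)f/C = (4*k - 1)/(4*k**2 + 7*k + 7), so s_k = R(k)·t_k = -(4*k - 1)*factorial(k + 1).
Check: Δs_k = -(4*k**2 + 7*k + 7)*factorial(k + 1). ✓

s_k = -(4*k - 1)*factorial(k + 1)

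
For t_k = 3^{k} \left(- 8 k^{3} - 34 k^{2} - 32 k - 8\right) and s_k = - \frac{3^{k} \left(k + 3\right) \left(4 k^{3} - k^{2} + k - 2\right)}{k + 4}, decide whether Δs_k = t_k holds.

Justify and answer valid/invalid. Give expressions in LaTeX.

Invalid: residual \frac{3^{k} \left(8 k^{4} + 62 k^{3} + 169 k^{2} + 135 k + 34\right)}{k^{2} + 9 k + 20} ≠ 0.

s_(k+1) = -3**(k + 1)*(k + 4)*(k + 4*(k + 1)**3 - (k + 1)**2 - 1)/(k + 5)
s_(k+1) − s_k = 3**k*(-8*k**5 - 98*k**4 - 436*k**3 - 807*k**2 - 577*k - 126)/(k**2 + 9*k + 20)
(s_(k+1) − s_k) − t_k = 3**k*(8*k**4 + 62*k**3 + 169*k**2 + 135*k + 34)/(k**2 + 9*k + 20)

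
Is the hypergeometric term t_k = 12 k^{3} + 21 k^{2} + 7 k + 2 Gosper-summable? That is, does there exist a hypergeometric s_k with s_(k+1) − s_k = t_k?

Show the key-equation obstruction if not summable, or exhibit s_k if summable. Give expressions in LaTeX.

The ratio is (12*k**3 + 57*k**2 + 85*k + 42)/(12*k**3 + 21*k**2 + 7*k + 2).
Factor: A=1; B=1; C=k**3 + 7*k**2/4 + 7*k/12 + 1/6.
Need (1)·f(k+1) − (1)·f(k) = k**3 + 7*k**2/4 + 7*k/12 + 1/6.
Bound: deg f ≤ 4.
A polynomial solution: f(k) = k*(3*k**3 + k**2 - 4*k + 2)/12.
R(k) = B(k−1)·f(k)/C(k) = k*(3*k**3 + k**2 - 4*k + 2)/(12*k**3 + 21*k**2 + 7*k + 2); s_k = R·t_k = k*(3*k**3 + k**2 - 4*k + 2).
Check: Δs_k = 12*k**3 + 21*k**2 + 7*k + 2. ✓

Yes. s_k = k \left(3 k^{3} + k^{2} - 4 k + 2\right).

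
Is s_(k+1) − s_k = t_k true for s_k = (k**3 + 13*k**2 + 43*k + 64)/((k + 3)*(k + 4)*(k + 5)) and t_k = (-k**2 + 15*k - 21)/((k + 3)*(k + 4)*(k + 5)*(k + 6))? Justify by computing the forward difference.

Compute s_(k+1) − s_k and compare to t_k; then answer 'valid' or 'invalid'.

s_(k+1) = (43*k + (k + 1)**3 + 13*(k + 1)**2 + 107)/((k + 4)*(k + 5)*(k + 6))
s_(k+1) − s_k = (-k**2 + 15*k - 21)/(k**4 + 18*k**3 + 119*k**2 + 342*k + 360)
(s_(k+1) − s_k) − t_k = 0

valid; difference matches t_k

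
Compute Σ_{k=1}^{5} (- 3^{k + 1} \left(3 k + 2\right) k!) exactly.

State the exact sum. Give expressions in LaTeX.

r(k) = 3*(k + 1)*(3*k + 5)/(3*k + 2) after simplifying.
A = 3*k + 3, B = 1, C = k + 2/3.
Set up (3*k + 3)·f(k+1) − (1)·f(k) − (k + 2/3) = 0.
Degrees (1,0,1) ⇒ d ≤ 0.
Coefficient equations give f(k) = 1/3.
Certificate R = B(k−1)f/C = 1/(3*k + 2) gives s_k = -3**(k + 1)*factorial(k).
s_(k+1) − s_k = -3**(k + 1)*(3*k + 2)*factorial(k) = t_k.
Sum = s_(6) − s_(1); s_(6) = -1574640, s_(1) = -9 ⇒ -1574631.

Σ = -1574631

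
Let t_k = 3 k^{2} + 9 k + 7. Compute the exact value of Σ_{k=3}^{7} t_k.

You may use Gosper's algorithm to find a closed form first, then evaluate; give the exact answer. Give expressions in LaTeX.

Σ = 665

t_(k+1)/t_k = (3*k**2 + 15*k + 19)/(3*k**2 + 9*k + 7).
Gosper form: A/B · C(k+1)/C(k) with A=1, B=1, C=k**2 + 3*k + 7/3.
Key eq: (1)·f(k+1) = (1)·f(k) + (k**2 + 3*k + 7/3).
deg f ≤ 3 (via 0,0,2).
Coefficient equations give f(k) = k*(k**2 + 3*k + 3)/3.
Then R = B(k−1)f/C = k*(k**2 + 3*k + 3)/(3*k**2 + 9*k + 7), so s_k = R(k)·t_k = k*(k**2 + 3*k + 3).
s_(k+1) − s_k = 3*k**2 + 9*k + 7 = t_k.
Evaluate s at k=8 and k=3: 728 and 63; difference 665.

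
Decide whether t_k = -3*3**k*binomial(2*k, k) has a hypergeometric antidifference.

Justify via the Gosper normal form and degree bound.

No; the degree bound rules out any f.

r(k) = 6*(2*k + 1)/(k + 1) after simplifying.
A = 12*k + 6, B = k + 1, C = 1.
f must satisfy (12*k + 6)·f(k+1) − (k)·f(k) = 1.
d = -1 from the (1,1,0) case.
d = -1 < 0 ⇒ no nonzero polynomial f; not summable.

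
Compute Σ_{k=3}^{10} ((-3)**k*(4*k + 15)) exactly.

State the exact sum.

t_(k+1)/t_k = 3*(-4*k - 19)/(4*k + 15).
Normal form (A,B,C) = (-3, 1, k + 15/4).
Need (-3)·f(k+1) − (1)·f(k) = k + 15/4.
Bound: deg f ≤ 1.
Solve for f: f(k) = -(k + 3)/4 (degree 1 ≤ 1).
R(k) = B(k−1)·f(k)/C(k) = -(k + 3)/(4*k + 15); s_k = R·t_k = (-3)**k*(-k - 3).
Check: Δs_k = (-3)**k*(4*k + 15). ✓
Sum = s_(11) − s_(3); s_(11) = 2480058, s_(3) = 162 ⇒ 2479896.

Σ = 2479896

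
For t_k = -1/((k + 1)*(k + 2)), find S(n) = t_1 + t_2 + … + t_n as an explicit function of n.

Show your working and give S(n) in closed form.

Ratio r(k) = (k + 1)/(k + 3).
A = k + 1, B = k + 3, C = 1.
Need (k + 1)·f(k+1) − (k + 2)·f(k) = 1.
Bound: deg f ≤ 1.
Solve for f: f(k) = k (degree 1 ≤ 1).
Certificate R = B(k−1)f/C = k*(k + 2) gives s_k = -k/(k + 1).
Verify: -1/(k**2 + 3*k + 2) matches t_k.
s_(n+1) = (-n - 1)/(n + 2) and s_(1) = -1/2, so S(n) = -n/(2*n + 4).

S(n) = -n/(2*n + 4)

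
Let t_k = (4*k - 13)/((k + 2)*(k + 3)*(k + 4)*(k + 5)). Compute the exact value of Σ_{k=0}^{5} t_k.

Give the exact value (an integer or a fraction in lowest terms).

Σ = -11/80

Step 1: r(k) = (k + 2)*(4*k - 9)/((k + 6)*(4*k - 13)).
Factor: A=k + 2; B=k + 6; C=k - 13/4.
f must satisfy (k + 2)·f(k+1) − (k + 5)·f(k) = k - 13/4.
deg f ≤ 3 (via 1,1,1).
A polynomial solution: f(k) = -k*(k**2 + 9*k + 42)/32.
So s_k = (B(k−1)f/C)·t_k = (-k*(k + 5)*(k**2 + 9*k + 42)/(8*(4*k - 13)))·t_k = k*(-k**2 - 9*k - 42)/(8*(k + 2)*(k + 3)*(k + 4)).
Verify: (4*k - 13)/(k**4 + 14*k**3 + 71*k**2 + 154*k + 120) matches t_k.
Σ_(k=0)^(5) t_k = s_(6) − s_(0) = -11/80 − (0) = -11/80.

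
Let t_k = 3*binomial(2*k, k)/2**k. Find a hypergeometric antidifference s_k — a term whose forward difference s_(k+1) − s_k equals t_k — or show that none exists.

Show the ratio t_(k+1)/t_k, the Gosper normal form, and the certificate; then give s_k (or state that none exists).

none — t_k is not Gosper-summable

r(k) = (2*k + 1)/(k + 1) after simplifying.
Take A(k)=2*k + 1, B(k)=k + 1, C(k)=1.
Set up (2*k + 1)·f(k+1) − (k)·f(k) − (1) = 0.
deg f ≤ -1 (via 1,1,0).
deg f ≤ -1 is impossible — no certificate.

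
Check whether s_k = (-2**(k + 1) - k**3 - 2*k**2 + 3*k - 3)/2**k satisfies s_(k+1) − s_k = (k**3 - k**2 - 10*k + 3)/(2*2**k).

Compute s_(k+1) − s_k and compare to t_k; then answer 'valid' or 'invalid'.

s_(k+1) = (-4*2**k + 3*k - (k + 1)**3 - 2*(k + 1)**2)/(2*2**k)
s_(k+1) − s_k = (k**3 - k**2 - 10*k + 3)/(2*2**k)
(s_(k+1) − s_k) − t_k = 0

Valid — Δs_k = t_k.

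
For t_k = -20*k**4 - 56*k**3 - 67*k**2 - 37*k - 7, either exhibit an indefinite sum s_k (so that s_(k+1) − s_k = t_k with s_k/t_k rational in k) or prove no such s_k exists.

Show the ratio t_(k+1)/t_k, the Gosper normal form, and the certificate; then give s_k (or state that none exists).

Step 1: r(k) = (20*k**4 + 136*k**3 + 355*k**2 + 419*k + 187)/(20*k**4 + 56*k**3 + 67*k**2 + 37*k + 7).
Factor: A=1; B=1; C=k**4 + 14*k**3/5 + 67*k**2/20 + 37*k/20 + 7/20.
Set up (1)·f(k+1) − (1)·f(k) − (k**4 + 14*k**3/5 + 67*k**2/20 + 37*k/20 + 7/20) = 0.
deg f ≤ 5 (via 0,0,4).
A polynomial solution: f(k) = k*(4*k**4 + 4*k**3 + k**2 - k - 1)/20.
Certificate R = B(k−1)f/C = k*(4*k**4 + 4*k**3 + k**2 - k - 1)/(20*k**4 + 56*k**3 + 67*k**2 + 37*k + 7) gives s_k = k*(-4*k**4 - 4*k**3 - k**2 + k + 1).
Check: Δs_k = -20*k**4 - 56*k**3 - 67*k**2 - 37*k - 7. ✓

s_k = k*(-4*k**4 - 4*k**3 - k**2 + k + 1)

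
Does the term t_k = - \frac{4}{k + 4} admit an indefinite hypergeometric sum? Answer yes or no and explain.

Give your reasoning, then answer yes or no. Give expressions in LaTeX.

No; the coefficient equations for f are inconsistent.

Step 1: r(k) = (k + 4)/(k + 5).
Normal form (A,B,C) = (k + 4, k + 5, 1).
f must satisfy (k + 4)·f(k+1) − (k + 4)·f(k) = 1.
Degrees (1,1,0) ⇒ d ≤ 0.
Write f(k) = c0. Then LHS − RHS = -1, requiring -1 = 0: contradictory. No certificate.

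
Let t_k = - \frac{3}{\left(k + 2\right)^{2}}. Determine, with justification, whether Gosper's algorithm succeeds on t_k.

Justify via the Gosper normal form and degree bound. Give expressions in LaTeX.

Step 1: r(k) = (k + 2)**2/(k + 3)**2.
A = k**2 + 4*k + 4, B = k**2 + 6*k + 9, C = 1.
Set up (k**2 + 4*k + 4)·f(k+1) − (k**2 + 4*k + 4)·f(k) − (1) = 0.
deg f ≤ 0 (via 2,2,0).
Put f(k) = c0: A·f(k+1) − B(k−1)·f(k) − C = -1; need -1 = 0 — inconsistent ⇒ no f, not summable.

No — t_k has no hypergeometric antidifference.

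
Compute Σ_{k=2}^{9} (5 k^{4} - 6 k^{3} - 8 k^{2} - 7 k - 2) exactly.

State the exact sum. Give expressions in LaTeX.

Σ = 61920

The ratio is (5*k**4 + 14*k**3 + 4*k**2 - 21*k - 18)/(5*k**4 - 6*k**3 - 8*k**2 - 7*k - 2).
So A=1 and B=1, with C=k**4 - 6*k**3/5 - 8*k**2/5 - 7*k/5 - 2/5.
Need (1)·f(k+1) − (1)·f(k) = k**4 - 6*k**3/5 - 8*k**2/5 - 7*k/5 - 2/5.
deg f ≤ 5 (via 0,0,4).
Match coefficients ⇒ f(k) = k**2*(k**3 - 4*k**2 + 2*k - 1)/5.
R(k) = B(k−1)·f(k)/C(k) = k**2*(k**3 - 4*k**2 + 2*k - 1)/(5*k**4 - 6*k**3 - 8*k**2 - 7*k - 2); s_k = R·t_k = k**2*(k**3 - 4*k**2 + 2*k - 1).
Verify: 5*k**4 - 6*k**3 - 8*k**2 - 7*k - 2 matches t_k.
Σ_(k=2)^(9) t_k = s_(10) − s_(2) = 61900 − (-20) = 61920.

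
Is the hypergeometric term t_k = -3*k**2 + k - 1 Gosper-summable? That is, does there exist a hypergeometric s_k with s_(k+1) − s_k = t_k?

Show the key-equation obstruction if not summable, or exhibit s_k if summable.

Compute t_(k+1)/t_k: get (-k + 3*(k + 1)**2)/(3*k**2 - k + 1).
Gosper form: A/B · C(k+1)/C(k) with A=1, B=1, C=k**2 - k/3 + 1/3.
f must satisfy (1)·f(k+1) − (1)·f(k) = k**2 - k/3 + 1/3.
deg f ≤ 3 (via 0,0,2).
A polynomial solution: f(k) = k*(k**2 - 2*k + 2)/3.
Certificate R = B(k−1)f/C = k*(k**2 - 2*k + 2)/(3*k**2 - k + 1) gives s_k = k*(-k**2 + 2*k - 2).
Δs = -3*k**2 + k - 1, as required.

Yes. s_k = k*(-k**2 + 2*k - 2).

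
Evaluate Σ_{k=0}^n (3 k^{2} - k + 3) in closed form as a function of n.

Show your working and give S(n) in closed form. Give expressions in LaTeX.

Ratio r(k) = (-k + 3*(k + 1)**2 + 2)/(3*k**2 - k + 3).
So A=1 and B=1, with C=k**2 - k/3 + 1.
Set up (1)·f(k+1) − (1)·f(k) − (k**2 - k/3 + 1) = 0.
Bound: deg f ≤ 3.
Solving with deg f ≤ 3: f(k) = k*(k**2 - 2*k + 4)/3.
Get s_k = R·t_k = k*(k**2 - 2*k + 4) with R(k) = B(k−1)f(k)/C(k) = k*(k**2 - 2*k + 4)/(3*k**2 - k + 3).
s_(k+1) − s_k = 3*k**2 - k + 3 = t_k.
Telescope: S(n) = s_(n+1) − s_(0) = n**3 + n**2 + 3*n + 3 − (0) = n**3 + n**2 + 3*n + 3.

S(n) = n^{3} + n^{2} + 3 n + 3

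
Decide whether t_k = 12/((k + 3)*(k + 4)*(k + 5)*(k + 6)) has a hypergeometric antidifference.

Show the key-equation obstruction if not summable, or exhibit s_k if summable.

Ratio r(k) = (k + 3)/(k + 7).
Take A(k)=k + 3, B(k)=k + 7, C(k)=1.
Key eq: (k + 3)·f(k+1) = (k + 6)·f(k) + (1).
Bound: deg f ≤ 3.
Solving with deg f ≤ 3: f(k) = k*(k**2 + 12*k + 47)/180.
Get s_k = R·t_k = k*(k**2 + 12*k + 47)/(15*(k + 3)*(k + 4)*(k + 5)) with R(k) = B(k−1)f(k)/C(k) = k*(k + 6)*(k**2 + 12*k + 47)/180.
Verify: 12/(k**4 + 18*k**3 + 119*k**2 + 342*k + 360) matches t_k.

Yes. s_k = k*(k**2 + 12*k + 47)/(15*(k + 3)*(k + 4)*(k + 5)).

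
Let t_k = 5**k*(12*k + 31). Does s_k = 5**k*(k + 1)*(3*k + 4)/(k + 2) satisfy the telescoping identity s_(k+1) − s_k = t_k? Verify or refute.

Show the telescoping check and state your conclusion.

s_(k+1) = 5**(k + 1)*(k + 2)*(3*k + 7)/(k + 3)
s_(k+1) − s_k = 5**k*(12*k**3 + 79*k**2 + 175*k + 128)/(k**2 + 5*k + 6)
(s_(k+1) − s_k) − t_k = 5**k*(-12*k**2 - 52*k - 58)/(k**2 + 5*k + 6)

Invalid: residual 5**k*(-12*k**2 - 52*k - 58)/(k**2 + 5*k + 6) ≠ 0.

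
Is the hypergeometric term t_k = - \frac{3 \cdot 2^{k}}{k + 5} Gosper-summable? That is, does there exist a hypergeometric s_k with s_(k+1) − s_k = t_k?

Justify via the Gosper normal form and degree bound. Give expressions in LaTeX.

t_(k+1)/t_k = 2*(k + 5)/(k + 6).
A = 2*k + 10, B = k + 6, C = 1.
Need (2*k + 10)·f(k+1) − (k + 5)·f(k) = 1.
deg f ≤ -1 (via 1,1,0).
Negative degree bound (-1): no f exists, t_k not Gosper-summable.

No — key equation has no polynomial f.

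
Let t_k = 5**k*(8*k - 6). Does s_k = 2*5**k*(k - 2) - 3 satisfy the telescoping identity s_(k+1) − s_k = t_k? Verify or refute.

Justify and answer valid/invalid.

s_(k+1) = 10*5**k*(k - 1) - 3
s_(k+1) − s_k = 5**k*(8*k - 6)
(s_(k+1) − s_k) − t_k = 0

valid (s_(k+1) − s_k reduces to t_k)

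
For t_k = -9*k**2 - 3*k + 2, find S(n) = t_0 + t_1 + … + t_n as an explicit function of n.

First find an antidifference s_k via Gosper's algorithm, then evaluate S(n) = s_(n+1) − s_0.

The ratio is (3*k + 5)/(3*k - 1).
Gosper form: A/B · C(k+1)/C(k) with A=1, B=1, C=k**2 + k/3 - 2/9.
f must satisfy (1)·f(k+1) − (1)·f(k) = k**2 + k/3 - 2/9.
From deg A=0, deg B=0, deg C=2: d=3.
A polynomial solution: f(k) = k*(3*k**2 - 3*k - 2)/9.
R(k) = B(k−1)·f(k)/C(k) = k*(3*k**2 - 3*k - 2)/((3*k - 1)*(3*k + 2)); s_k = R·t_k = k*(-3*k**2 + 3*k + 2).
Δs = -9*k**2 - 3*k + 2, as required.
Evaluate: s_(n+1) = -3*n**3 - 6*n**2 - n + 2; subtract s_(0) = 0 ⇒ S(n) = -3*n**3 - 6*n**2 - n + 2.

S(n) = -3*n**3 - 6*n**2 - n + 2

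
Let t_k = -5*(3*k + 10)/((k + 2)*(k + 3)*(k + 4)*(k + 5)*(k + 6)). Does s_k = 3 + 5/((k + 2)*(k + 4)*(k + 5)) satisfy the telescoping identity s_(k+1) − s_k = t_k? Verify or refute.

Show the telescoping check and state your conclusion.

s_(k+1) = 3 + 5/((k + 3)*(k + 5)*(k + 6))
s_(k+1) − s_k = 5*(-3*k - 10)/(k**5 + 20*k**4 + 155*k**3 + 580*k**2 + 1044*k + 720)
(s_(k+1) − s_k) − t_k = 0

Valid: the claim telescopes to t_k.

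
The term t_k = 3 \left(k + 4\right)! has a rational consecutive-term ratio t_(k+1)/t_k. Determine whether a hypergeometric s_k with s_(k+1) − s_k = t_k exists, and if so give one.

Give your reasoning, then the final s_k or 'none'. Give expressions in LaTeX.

none (Gosper's algorithm certifies no s_k)

Ratio r(k) = k + 5.
So A=k + 5 and B=1, with C=1.
Need (k + 5)·f(k+1) − (1)·f(k) = 1.
Bound: deg f ≤ -1.
Bound -1 < 0, so the key equation has no polynomial solution.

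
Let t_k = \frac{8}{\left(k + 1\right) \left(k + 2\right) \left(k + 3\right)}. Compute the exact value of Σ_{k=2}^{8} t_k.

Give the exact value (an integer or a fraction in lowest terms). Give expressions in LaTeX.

Step 1: r(k) = (k + 1)/(k + 4).
Gosper form: A/B · C(k+1)/C(k) with A=k + 1, B=k + 4, C=1.
Solve (k + 1)·f(k+1) − (k + 3)·f(k) = 1.
deg f ≤ 2 (via 1,1,0).
Match coefficients ⇒ f(k) = k*(k + 3)/4.
Get s_k = R·t_k = 2*k*(k + 3)/((k + 1)*(k + 2)) with R(k) = B(k−1)f(k)/C(k) = k*(k + 3)**2/4.
s_(k+1) − s_k = 8/(k**3 + 6*k**2 + 11*k + 6) = t_k.
Telescoping: Σ = s_(9) − s_(2) = 108/55 − (5/3) = 49/165.

Σ = 49/165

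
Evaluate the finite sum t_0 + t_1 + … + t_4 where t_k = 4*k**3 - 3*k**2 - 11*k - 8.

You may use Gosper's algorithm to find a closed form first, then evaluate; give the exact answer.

Σ = 160

The ratio is (4*k**3 + 9*k**2 - 5*k - 18)/(4*k**3 - 3*k**2 - 11*k - 8).
A = 1, B = 1, C = k**3 - 3*k**2/4 - 11*k/4 - 2.
Need (1)·f(k+1) − (1)·f(k) = k**3 - 3*k**2/4 - 11*k/4 - 2.
From deg A=0, deg B=0, deg C=3: d=4.
Solving with deg f ≤ 4: f(k) = k*(k**3 - 3*k**2 - 3*k - 3)/4.
Then R = B(k−1)f/C = k*(k**3 - 3*k**2 - 3*k - 3)/(4*k**3 - 3*k**2 - 11*k - 8), so s_k = R(k)·t_k = k*(k**3 - 3*k**2 - 3*k - 3).
Δs = 4*k**3 - 3*k**2 - 11*k - 8, as required.
Evaluate s at k=5 and k=0: 160 and 0; difference 160.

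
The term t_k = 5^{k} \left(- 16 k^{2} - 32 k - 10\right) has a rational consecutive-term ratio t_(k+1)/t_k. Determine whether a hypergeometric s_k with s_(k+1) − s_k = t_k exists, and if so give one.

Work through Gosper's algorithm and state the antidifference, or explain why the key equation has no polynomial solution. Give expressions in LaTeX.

s_k = 2 \cdot 5^{k} k \left(1 - 2 k\right)

r(k) = 5*(8*k**2 + 32*k + 29)/(8*k**2 + 16*k + 5) after simplifying.
Normal form (A,B,C) = (5, 1, k**2 + 2*k + 5/8).
f must satisfy (5)·f(k+1) − (1)·f(k) = k**2 + 2*k + 5/8.
d = 2 from the (0,0,2) case.
Solving with deg f ≤ 2: f(k) = k*(2*k - 1)/8.
Get s_k = R·t_k = 2*5**k*k*(1 - 2*k) with R(k) = B(k−1)f(k)/C(k) = k*(2*k - 1)/(8*k**2 + 16*k + 5).
Check: Δs_k = 5**k*(-16*k**2 - 32*k - 10). ✓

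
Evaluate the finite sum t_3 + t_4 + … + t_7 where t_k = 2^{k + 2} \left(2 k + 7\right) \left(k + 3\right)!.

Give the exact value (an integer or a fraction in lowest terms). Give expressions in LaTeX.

Σ = 40874780160

Step 1: r(k) = 2*(k + 4)*(2*k + 9)/(2*k + 7).
A = 2*k + 8, B = 1, C = k + 7/2.
Key eq: (2*k + 8)·f(k+1) = (1)·f(k) + (k + 7/2).
From deg A=1, deg B=0, deg C=1: d=0.
Match coefficients ⇒ f(k) = 1/2.
R(k) = B(k−1)·f(k)/C(k) = 1/(2*k + 7); s_k = R·t_k = 2**(k + 2)*factorial(k + 3).
s_(k+1) − s_k = 2**(k + 2)*(2*k + 7)*factorial(k + 3) = t_k.
Evaluate s at k=8 and k=3: 40874803200 and 23040; difference 40874780160.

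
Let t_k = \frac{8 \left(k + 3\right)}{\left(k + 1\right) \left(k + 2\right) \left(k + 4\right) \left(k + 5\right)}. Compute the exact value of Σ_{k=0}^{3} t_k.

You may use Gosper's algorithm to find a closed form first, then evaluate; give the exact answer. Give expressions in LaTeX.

Σ = 9/10

t_(k+1)/t_k = (k + 1)*(k + 4)**2/((k + 3)**2*(k + 6)).
Normal form (A,B,C) = (k + 1, k + 6, k**2 + 6*k + 9).
Key eq: (k + 1)·f(k+1) = (k + 5)·f(k) + (k**2 + 6*k + 9).
deg f ≤ 4 (via 1,1,2).
Solving with deg f ≤ 4: f(k) = k*(k + 2)*(k + 3)*(k + 5)/8.
So s_k = (B(k−1)f/C)·t_k = (k*(k + 2)*(k + 5)**2/(8*(k + 3)))·t_k = k*(k + 5)/(k**2 + 5*k + 4).
s_(k+1) − s_k = 8*(k + 3)/(k**4 + 12*k**3 + 49*k**2 + 78*k + 40) = t_k.
Σ_(k=0)^(3) t_k = s_(4) − s_(0) = 9/10 − (0) = 9/10.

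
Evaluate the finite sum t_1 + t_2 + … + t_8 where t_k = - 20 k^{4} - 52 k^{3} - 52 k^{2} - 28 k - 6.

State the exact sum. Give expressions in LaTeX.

Ratio r(k) = (10*k**4 + 66*k**3 + 164*k**2 + 184*k + 79)/(10*k**4 + 26*k**3 + 26*k**2 + 14*k + 3).
So A=1 and B=1, with C=k**4 + 13*k**3/5 + 13*k**2/5 + 7*k/5 + 3/10.
Solve (1)·f(k+1) − (1)·f(k) = k**4 + 13*k**3/5 + 13*k**2/5 + 7*k/5 + 3/10.
Degrees (0,0,4) ⇒ d ≤ 5.
A polynomial solution: f(k) = k**2*(4*k**3 + 3*k**2 - 2*k + 1)/20.
R(k) = B(k−1)·f(k)/C(k) = k**2*(4*k**3 + 3*k**2 - 2*k + 1)/(2*(10*k**4 + 26*k**3 + 26*k**2 + 14*k + 3)); s_k = R·t_k = k**2*(-4*k**3 - 3*k**2 + 2*k - 1).
Δs = -20*k**4 - 52*k**3 - 52*k**2 - 28*k - 6, as required.
Telescoping: Σ = s_(9) − s_(1) = -254502 − (-6) = -254496.

Σ = -254496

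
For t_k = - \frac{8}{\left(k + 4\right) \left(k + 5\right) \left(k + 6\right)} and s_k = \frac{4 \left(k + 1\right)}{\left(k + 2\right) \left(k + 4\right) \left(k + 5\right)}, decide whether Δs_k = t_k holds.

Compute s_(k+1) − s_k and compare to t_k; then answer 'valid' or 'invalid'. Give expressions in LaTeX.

Invalid: residual \frac{4 \left(3 k + 10\right)}{k^{5} + 20 k^{4} + 155 k^{3} + 580 k^{2} + 1044 k + 720} ≠ 0.

s_(k+1) = 4*(k + 2)/((k + 3)*(k + 5)*(k + 6))
s_(k+1) − s_k = 4*(-2*k**2 - 7*k - 2)/(k**5 + 20*k**4 + 155*k**3 + 580*k**2 + 1044*k + 720)
(s_(k+1) − s_k) − t_k = 4*(3*k + 10)/(k**5 + 20*k**4 + 155*k**3 + 580*k**2 + 1044*k + 720)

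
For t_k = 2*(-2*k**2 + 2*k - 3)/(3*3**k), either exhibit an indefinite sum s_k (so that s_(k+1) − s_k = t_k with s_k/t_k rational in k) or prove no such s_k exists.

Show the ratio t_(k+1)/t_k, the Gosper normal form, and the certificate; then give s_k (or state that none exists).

r(k) = (2*k**2 + 2*k + 3)/(3*(2*k**2 - 2*k + 3)) after simplifying.
Normal form (A,B,C) = (1/3, 1, k**2 - k + 3/2).
Key eq: (1/3)·f(k+1) = (1)·f(k) + (k**2 - k + 3/2).
d = 2 from the (0,0,2) case.
Solve for f: f(k) = -3*(k**2 + 2)/2 (degree 2 ≤ 2).
R(k) = B(k−1)·f(k)/C(k) = -3*(k**2 + 2)/(2*k**2 - 2*k + 3); s_k = R·t_k = 2*(k**2 + 2)/3**k.
Check: Δs_k = 2*(-2*k**2 + 2*k - 3)/(3*3**k). ✓

s_k = 2*(k**2 + 2)/3**k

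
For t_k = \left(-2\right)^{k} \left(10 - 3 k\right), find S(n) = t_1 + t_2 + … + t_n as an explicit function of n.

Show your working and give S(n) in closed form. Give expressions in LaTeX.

Ratio r(k) = 2*(7 - 3*k)/(3*k - 10).
A = -2, B = 1, C = k - 10/3.
Need (-2)·f(k+1) − (1)·f(k) = k - 10/3.
Bound: deg f ≤ 1.
Solve for f: f(k) = -(k - 4)/3 (degree 1 ≤ 1).
Certificate R = B(k−1)f/C = -(k - 4)/(3*k - 10) gives s_k = (-2)**k*(k - 4).
Verify: (-2)**k*(10 - 3*k) matches t_k.
Evaluate: s_(n+1) = (-2)**(n + 1)*(n - 3); subtract s_(1) = 6 ⇒ S(n) = -2*(-2)**n*n + 6*(-2)**n - 6.

S(n) = - 2 \left(-2\right)^{n} n + 6 \left(-2\right)^{n} - 6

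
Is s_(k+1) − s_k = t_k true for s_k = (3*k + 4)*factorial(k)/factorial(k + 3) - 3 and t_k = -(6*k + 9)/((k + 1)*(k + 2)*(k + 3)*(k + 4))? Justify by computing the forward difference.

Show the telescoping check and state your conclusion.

valid (s_(k+1) − s_k reduces to t_k)

s_(k+1) = -(3*k**3 + 27*k**2 + 75*k + 65)/((k + 2)*(k + 3)*(k + 4))
s_(k+1) − s_k = -(6*k + 9)/((k + 1)*(k + 2)*(k + 3)*(k + 4))
(s_(k+1) − s_k) − t_k = 0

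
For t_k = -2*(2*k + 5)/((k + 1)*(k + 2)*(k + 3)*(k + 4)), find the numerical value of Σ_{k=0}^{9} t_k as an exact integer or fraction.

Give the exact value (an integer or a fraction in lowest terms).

Σ = -280/429

t_(k+1)/t_k = (k + 1)*(2*k + 7)/((k + 5)*(2*k + 5)).
Take A(k)=k + 1, B(k)=k + 5, C(k)=k + 5/2.
Set up (k + 1)·f(k+1) − (k + 4)·f(k) − (k + 5/2) = 0.
Bound: deg f ≤ 3.
Solving with deg f ≤ 3: f(k) = k*(k + 2)*(k + 4)/6.
So s_k = (B(k−1)f/C)·t_k = (k*(k + 2)*(k + 4)**2/(3*(2*k + 5)))·t_k = 2*k*(-k - 4)/(3*(k**2 + 4*k + 3)).
Check: Δs_k = 2*(-2*k - 5)/(k**4 + 10*k**3 + 35*k**2 + 50*k + 24). ✓
Telescoping: Σ = s_(10) − s_(0) = -280/429 − (0) = -280/429.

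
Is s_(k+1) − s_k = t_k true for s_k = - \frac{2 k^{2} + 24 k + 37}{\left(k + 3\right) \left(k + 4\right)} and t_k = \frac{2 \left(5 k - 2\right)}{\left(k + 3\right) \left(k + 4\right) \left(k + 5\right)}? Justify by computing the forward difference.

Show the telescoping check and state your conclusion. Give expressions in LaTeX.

s_(k+1) = (-24*k - 2*(k + 1)**2 - 61)/((k + 4)*(k + 5))
s_(k+1) − s_k = 2*(5*k - 2)/(k**3 + 12*k**2 + 47*k + 60)
(s_(k+1) − s_k) − t_k = 0

valid (s_(k+1) − s_k reduces to t_k)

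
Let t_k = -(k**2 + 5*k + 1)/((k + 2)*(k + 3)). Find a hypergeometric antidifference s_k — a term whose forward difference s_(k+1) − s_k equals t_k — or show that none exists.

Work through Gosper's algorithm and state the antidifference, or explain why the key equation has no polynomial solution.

s_k = k*(1 - 2*k)/(2*(k + 2))

The ratio is (k + 2)*(5*k + (k + 1)**2 + 6)/((k + 4)*(k**2 + 5*k + 1)).
Factor: A=k + 2; B=k + 4; C=k**2 + 5*k + 1.
f must satisfy (k + 2)·f(k+1) − (k + 3)·f(k) = k**2 + 5*k + 1.
d = 2 from the (1,1,2) case.
Solve for f: f(k) = k*(2*k - 1)/2 (degree 2 ≤ 2).
R(k) = B(k−1)·f(k)/C(k) = k*(k + 3)*(2*k - 1)/(2*(k**2 + 5*k + 1)); s_k = R·t_k = k*(1 - 2*k)/(2*(k + 2)).
Δs = (-k**2 - 5*k - 1)/(k**2 + 5*k + 6), as required.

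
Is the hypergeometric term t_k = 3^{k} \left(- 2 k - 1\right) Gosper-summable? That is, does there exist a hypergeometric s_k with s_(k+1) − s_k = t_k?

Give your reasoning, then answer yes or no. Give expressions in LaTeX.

Step 1: r(k) = 3*(2*k + 3)/(2*k + 1).
Factor: A=3; B=1; C=k + 1/2.
f must satisfy (3)·f(k+1) − (1)·f(k) = k + 1/2.
From deg A=0, deg B=0, deg C=1: d=1.
Match coefficients ⇒ f(k) = (k - 1)/2.
Then R = B(k−1)f/C = (k - 1)/(2*k + 1), so s_k = R(k)·t_k = 3**k*(1 - k).
Verify: 3**k*(-2*k - 1) matches t_k.

Yes. s_k = 3^{k} \left(1 - k\right).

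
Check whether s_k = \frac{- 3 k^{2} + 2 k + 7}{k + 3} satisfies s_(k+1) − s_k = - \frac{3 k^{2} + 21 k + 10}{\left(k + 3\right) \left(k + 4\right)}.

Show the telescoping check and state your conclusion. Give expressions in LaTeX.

s_(k+1) = (-3*k**2 - 4*k + 6)/(k + 4)
s_(k+1) − s_k = (-3*k**2 - 21*k - 10)/(k**2 + 7*k + 12)
(s_(k+1) − s_k) − t_k = 0

Valid — Δs_k = t_k.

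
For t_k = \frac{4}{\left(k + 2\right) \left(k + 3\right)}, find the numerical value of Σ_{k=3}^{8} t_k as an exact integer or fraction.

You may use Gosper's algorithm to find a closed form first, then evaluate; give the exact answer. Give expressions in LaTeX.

Σ = 24/55

Step 1: r(k) = (k + 2)/(k + 4).
Factor: A=k + 2; B=k + 4; C=1.
Need (k + 2)·f(k+1) − (k + 3)·f(k) = 1.
Degrees (1,1,0) ⇒ d ≤ 1.
A polynomial solution: f(k) = k/2.
R(k) = B(k−1)·f(k)/C(k) = k*(k + 3)/2; s_k = R·t_k = 2*k/(k + 2).
Check: Δs_k = 4/(k**2 + 5*k + 6). ✓
Sum = s_(9) − s_(3); s_(9) = 18/11, s_(3) = 6/5 ⇒ 24/55.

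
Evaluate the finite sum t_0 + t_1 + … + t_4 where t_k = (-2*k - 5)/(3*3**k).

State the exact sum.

Step 1: r(k) = (2*k + 7)/(3*(2*k + 5)).
A = 1/3, B = 1, C = k + 5/2.
Set up (1/3)·f(k+1) − (1)·f(k) − (k + 5/2) = 0.
d = 1 from the (0,0,1) case.
Match coefficients ⇒ f(k) = -3*(k + 3)/2.
Get s_k = R·t_k = (k + 3)/3**k with R(k) = B(k−1)f(k)/C(k) = -3*(k + 3)/(2*k + 5).
s_(k+1) − s_k = (-2*k - 5)/(3*3**k) = t_k.
Evaluate s at k=5 and k=0: 8/243 and 3; difference -721/243.

Σ = -721/243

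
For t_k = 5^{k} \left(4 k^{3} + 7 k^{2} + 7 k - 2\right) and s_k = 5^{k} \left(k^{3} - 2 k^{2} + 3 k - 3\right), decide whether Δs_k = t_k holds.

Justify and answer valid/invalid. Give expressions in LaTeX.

s_(k+1) = 5**(k + 1)*(k**3 + k**2 + 2*k - 1)
s_(k+1) − s_k = 5**k*(4*k**3 + 7*k**2 + 7*k - 2)
(s_(k+1) − s_k) − t_k = 0

valid (s_(k+1) − s_k reduces to t_k)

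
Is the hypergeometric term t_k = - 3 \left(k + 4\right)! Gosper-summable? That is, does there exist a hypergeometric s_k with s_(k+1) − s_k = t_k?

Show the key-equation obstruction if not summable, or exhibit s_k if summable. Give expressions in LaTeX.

r(k) = k + 5 after simplifying.
Factor: A=k + 5; B=1; C=1.
Set up (k + 5)·f(k+1) − (1)·f(k) − (1) = 0.
From deg A=1, deg B=0, deg C=0: d=-1.
Bound -1 < 0, so the key equation has no polynomial solution.

No — t_k has no hypergeometric antidifference.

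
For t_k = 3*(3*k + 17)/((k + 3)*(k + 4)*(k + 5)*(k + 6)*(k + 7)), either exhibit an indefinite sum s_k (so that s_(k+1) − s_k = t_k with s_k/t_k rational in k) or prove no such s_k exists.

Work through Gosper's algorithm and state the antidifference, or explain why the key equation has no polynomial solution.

s_k = k*(k**2 + 13*k + 54)/(24*(k**3 + 13*k**2 + 54*k + 72))

The ratio is (k + 3)*(3*k + 20)/((k + 8)*(3*k + 17)).
Factor: A=k + 3; B=k + 8; C=k + 17/3.
Key eq: (k + 3)·f(k+1) = (k + 7)·f(k) + (k + 17/3).
deg f ≤ 4 (via 1,1,1).
Coefficient equations give f(k) = k*(k + 5)*(k**2 + 13*k + 54)/216.
So s_k = (B(k−1)f/C)·t_k = (k*(k + 5)*(k + 7)*(k**2 + 13*k + 54)/(72*(3*k + 17)))·t_k = k*(k**2 + 13*k + 54)/(24*(k**3 + 13*k**2 + 54*k + 72)).
Verify: 3*(3*k + 17)/(k**5 + 25*k**4 + 245*k**3 + 1175*k**2 + 2754*k + 2520) matches t_k.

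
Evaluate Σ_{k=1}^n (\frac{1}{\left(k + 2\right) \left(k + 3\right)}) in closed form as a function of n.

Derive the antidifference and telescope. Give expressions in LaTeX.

S(n) = \frac{n}{3 \left(n + 3\right)}

r(k) = (k + 2)/(k + 4) after simplifying.
So A=k + 2 and B=k + 4, with C=1.
Need (k + 2)·f(k+1) − (k + 3)·f(k) = 1.
Degrees (1,1,0) ⇒ d ≤ 1.
Solve for f: f(k) = k/2 (degree 1 ≤ 1).
R(k) = B(k−1)·f(k)/C(k) = k*(k + 3)/2; s_k = R·t_k = k/(2*(k + 2)).
Check: Δs_k = 1/(k**2 + 5*k + 6). ✓
Telescope: S(n) = s_(n+1) − s_(1) = (n + 1)/(2*(n + 3)) − (1/6) = n/(3*(n + 3)).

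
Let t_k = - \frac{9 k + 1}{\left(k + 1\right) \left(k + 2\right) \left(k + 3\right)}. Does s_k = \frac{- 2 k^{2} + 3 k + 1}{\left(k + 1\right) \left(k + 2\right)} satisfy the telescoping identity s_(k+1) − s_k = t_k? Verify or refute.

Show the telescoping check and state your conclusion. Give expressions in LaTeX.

valid (s_(k+1) − s_k reduces to t_k)

s_(k+1) = (-2*k**2 - k + 2)/(k**2 + 5*k + 6)
s_(k+1) − s_k = (-9*k - 1)/(k**3 + 6*k**2 + 11*k + 6)
(s_(k+1) − s_k) − t_k = 0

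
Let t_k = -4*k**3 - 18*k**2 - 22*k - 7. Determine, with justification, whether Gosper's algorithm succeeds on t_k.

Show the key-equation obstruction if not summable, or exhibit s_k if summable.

t_(k+1)/t_k = (4*k**3 + 30*k**2 + 70*k + 51)/(4*k**3 + 18*k**2 + 22*k + 7).
So A=1 and B=1, with C=k**3 + 9*k**2/2 + 11*k/2 + 7/4.
Key eq: (1)·f(k+1) = (1)·f(k) + (k**3 + 9*k**2/2 + 11*k/2 + 7/4).
deg f ≤ 4 (via 0,0,3).
Solving with deg f ≤ 4: f(k) = k*(k**3 + 4*k**2 + 3*k - 1)/4.
Certificate R = B(k−1)f/C = k*(k**3 + 4*k**2 + 3*k - 1)/((2*k + 1)*(2*k**2 + 8*k + 7)) gives s_k = k*(-k**3 - 4*k**2 - 3*k + 1).
Verify: -4*k**3 - 18*k**2 - 22*k - 7 matches t_k.

Yes. s_k = k*(-k**3 - 4*k**2 - 3*k + 1).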